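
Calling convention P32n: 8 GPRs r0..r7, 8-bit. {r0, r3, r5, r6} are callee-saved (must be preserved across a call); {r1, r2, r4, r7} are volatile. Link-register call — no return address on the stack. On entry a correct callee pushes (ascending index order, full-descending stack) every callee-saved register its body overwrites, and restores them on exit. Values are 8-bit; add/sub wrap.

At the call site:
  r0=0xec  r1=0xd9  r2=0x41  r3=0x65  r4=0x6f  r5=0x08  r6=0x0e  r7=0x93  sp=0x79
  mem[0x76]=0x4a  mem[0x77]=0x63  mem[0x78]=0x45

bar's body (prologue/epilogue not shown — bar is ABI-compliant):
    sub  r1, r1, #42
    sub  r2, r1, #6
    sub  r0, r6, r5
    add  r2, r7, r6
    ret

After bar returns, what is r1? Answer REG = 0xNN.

prologue: push r0 → mem[0x78]=0xec, sp=0x78
body[0] sub  r1, r1, #42 → r1=0xaf
body[1] sub  r2, r1, #6 → r2=0xa9
body[2] sub  r0, r6, r5 → r0=0x06
body[3] add  r2, r7, r6 → r2=0xa1
epilogue: pop r0=0xec, sp=0x79
r1 is caller-saved → body value

REG = 0xaf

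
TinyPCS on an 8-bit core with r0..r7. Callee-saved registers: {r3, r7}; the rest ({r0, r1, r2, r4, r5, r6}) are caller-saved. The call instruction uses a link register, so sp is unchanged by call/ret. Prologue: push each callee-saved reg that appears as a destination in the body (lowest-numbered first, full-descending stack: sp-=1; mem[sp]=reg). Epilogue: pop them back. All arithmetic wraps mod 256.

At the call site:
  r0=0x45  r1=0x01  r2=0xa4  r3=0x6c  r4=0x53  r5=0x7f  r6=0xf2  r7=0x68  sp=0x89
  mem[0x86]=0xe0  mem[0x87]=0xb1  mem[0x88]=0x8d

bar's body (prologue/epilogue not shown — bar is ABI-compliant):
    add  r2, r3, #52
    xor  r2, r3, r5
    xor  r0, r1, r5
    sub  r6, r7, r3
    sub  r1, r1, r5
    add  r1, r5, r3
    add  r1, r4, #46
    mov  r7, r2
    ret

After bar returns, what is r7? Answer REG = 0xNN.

REG = 0x68

prologue: push r7 -> mem[0x88]=0x68, sp=0x88
body[0] add  r2, r3, #52 -> r2=0xa0
body[1] xor  r2, r3, r5 -> r2=0x13
body[2] xor  r0, r1, r5 -> r0=0x7e
body[3] sub  r6, r7, r3 -> r6=0xfc
body[4] sub  r1, r1, r5 -> r1=0x82
body[5] add  r1, r5, r3 -> r1=0xeb
body[6] add  r1, r4, #46 -> r1=0x81
body[7] mov  r7, r2 -> r7=0x13
epilogue: pop r7=0x68, sp=0x89
r7 is callee-saved -> restored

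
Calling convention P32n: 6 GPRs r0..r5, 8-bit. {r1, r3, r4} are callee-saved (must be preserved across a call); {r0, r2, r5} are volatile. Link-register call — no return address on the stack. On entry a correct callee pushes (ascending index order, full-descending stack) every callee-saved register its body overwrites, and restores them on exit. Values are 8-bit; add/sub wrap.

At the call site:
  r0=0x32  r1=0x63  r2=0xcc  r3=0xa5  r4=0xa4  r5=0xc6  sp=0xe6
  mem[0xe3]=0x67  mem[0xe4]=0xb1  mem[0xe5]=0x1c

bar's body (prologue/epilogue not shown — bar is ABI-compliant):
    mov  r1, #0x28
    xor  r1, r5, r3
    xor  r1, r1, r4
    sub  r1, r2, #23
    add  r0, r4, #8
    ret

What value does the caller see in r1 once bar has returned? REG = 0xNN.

prologue: push r1 -> mem[0xe5]=0x63, sp=0xe5
body[0] mov  r1, #0x28 -> r1=0x28
body[1] xor  r1, r5, r3 -> r1=0x63
body[2] xor  r1, r1, r4 -> r1=0xc7
body[3] sub  r1, r2, #23 -> r1=0xb5
body[4] add  r0, r4, #8 -> r0=0xac
epilogue: pop r1=0x63, sp=0xe6
r1 is callee-saved -> restored

REG = 0x63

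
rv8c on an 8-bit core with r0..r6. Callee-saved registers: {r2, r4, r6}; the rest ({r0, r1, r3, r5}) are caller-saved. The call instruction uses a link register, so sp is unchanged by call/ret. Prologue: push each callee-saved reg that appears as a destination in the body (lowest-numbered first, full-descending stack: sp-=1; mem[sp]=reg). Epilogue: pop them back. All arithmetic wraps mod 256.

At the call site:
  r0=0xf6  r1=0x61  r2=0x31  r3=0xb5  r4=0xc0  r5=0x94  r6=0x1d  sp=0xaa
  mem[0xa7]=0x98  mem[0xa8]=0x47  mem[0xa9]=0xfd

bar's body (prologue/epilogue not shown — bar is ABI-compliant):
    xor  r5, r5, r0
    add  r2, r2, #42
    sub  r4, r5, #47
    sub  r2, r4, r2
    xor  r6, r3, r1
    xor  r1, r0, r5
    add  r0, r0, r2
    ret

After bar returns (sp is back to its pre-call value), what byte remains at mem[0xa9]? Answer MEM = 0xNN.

prologue: push r2 -> mem[0xa9]=0x31, sp=0xa9
prologue: push r4 -> mem[0xa8]=0xc0, sp=0xa8
prologue: push r6 -> mem[0xa7]=0x1d, sp=0xa7
body[0] xor  r5, r5, r0 -> r5=0x62
body[1] add  r2, r2, #42 -> r2=0x5b
body[2] sub  r4, r5, #47 -> r4=0x33
body[3] sub  r2, r4, r2 -> r2=0xd8
body[4] xor  r6, r3, r1 -> r6=0xd4
body[5] xor  r1, r0, r5 -> r1=0x94
body[6] add  r0, r0, r2 -> r0=0xce
epilogue: pop r6=0x1d, sp=0xa8
epilogue: pop r4=0xc0, sp=0xa9
epilogue: pop r2=0x31, sp=0xaa
prologue pushed ['r2', 'r4', 'r6'] at ['0xa9', '0xa8', '0xa7']

MEM = 0x31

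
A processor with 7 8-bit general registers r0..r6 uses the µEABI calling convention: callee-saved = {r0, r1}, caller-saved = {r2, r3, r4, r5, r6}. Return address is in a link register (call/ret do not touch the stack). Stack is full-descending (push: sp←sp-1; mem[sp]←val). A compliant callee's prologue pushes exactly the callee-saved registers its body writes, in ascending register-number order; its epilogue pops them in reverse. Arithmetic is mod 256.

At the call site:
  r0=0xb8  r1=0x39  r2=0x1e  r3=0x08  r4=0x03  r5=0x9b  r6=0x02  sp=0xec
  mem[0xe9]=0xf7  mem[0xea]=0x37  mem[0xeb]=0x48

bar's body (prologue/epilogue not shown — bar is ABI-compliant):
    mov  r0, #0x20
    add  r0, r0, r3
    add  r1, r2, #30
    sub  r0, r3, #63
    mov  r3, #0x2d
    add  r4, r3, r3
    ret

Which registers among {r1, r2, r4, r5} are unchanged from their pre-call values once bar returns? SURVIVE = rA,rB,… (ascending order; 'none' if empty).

prologue: push r0 -> mem[0xeb]=0xb8, sp=0xeb
prologue: push r1 -> mem[0xea]=0x39, sp=0xea
body[0] mov  r0, #0x20 -> r0=0x20
body[1] add  r0, r0, r3 -> r0=0x28
body[2] add  r1, r2, #30 -> r1=0x3c
body[3] sub  r0, r3, #63 -> r0=0xc9
body[4] mov  r3, #0x2d -> r3=0x2d
body[5] add  r4, r3, r3 -> r4=0x5a
epilogue: pop r1=0x39, sp=0xeb
epilogue: pop r0=0xb8, sp=0xec
r1: callee-saved, written=True
r2: caller-saved, written=False
r4: caller-saved, written=True
r5: caller-saved, written=False

SURVIVE = r1,r2,r5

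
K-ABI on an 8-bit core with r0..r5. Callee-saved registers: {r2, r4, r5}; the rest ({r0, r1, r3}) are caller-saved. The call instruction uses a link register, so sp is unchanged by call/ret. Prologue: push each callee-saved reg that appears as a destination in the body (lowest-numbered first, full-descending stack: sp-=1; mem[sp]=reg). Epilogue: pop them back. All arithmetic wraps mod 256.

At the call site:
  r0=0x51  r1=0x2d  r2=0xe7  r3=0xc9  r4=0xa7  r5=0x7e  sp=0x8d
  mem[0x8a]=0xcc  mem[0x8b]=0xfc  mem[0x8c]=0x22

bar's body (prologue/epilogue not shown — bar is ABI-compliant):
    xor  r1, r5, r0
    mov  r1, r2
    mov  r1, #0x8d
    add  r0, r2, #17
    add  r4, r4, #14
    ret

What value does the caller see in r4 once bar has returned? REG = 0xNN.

prologue: push r4 -> mem[0x8c]=0xa7, sp=0x8c
body[0] xor  r1, r5, r0 -> r1=0x2f
body[1] mov  r1, r2 -> r1=0xe7
body[2] mov  r1, #0x8d -> r1=0x8d
body[3] add  r0, r2, #17 -> r0=0xf8
body[4] add  r4, r4, #14 -> r4=0xb5
epilogue: pop r4=0xa7, sp=0x8d
r4 is callee-saved -> restored

REG = 0xa7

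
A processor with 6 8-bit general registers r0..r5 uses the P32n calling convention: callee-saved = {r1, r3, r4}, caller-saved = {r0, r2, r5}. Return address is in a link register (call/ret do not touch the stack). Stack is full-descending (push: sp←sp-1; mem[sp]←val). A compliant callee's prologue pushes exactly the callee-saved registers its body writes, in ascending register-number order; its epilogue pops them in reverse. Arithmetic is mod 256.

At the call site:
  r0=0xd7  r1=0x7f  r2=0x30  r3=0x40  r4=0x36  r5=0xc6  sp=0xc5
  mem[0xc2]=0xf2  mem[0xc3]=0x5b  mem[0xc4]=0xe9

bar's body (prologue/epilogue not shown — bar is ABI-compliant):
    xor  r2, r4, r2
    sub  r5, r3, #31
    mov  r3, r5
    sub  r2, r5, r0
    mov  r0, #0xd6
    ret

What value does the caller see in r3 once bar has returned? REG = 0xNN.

REG = 0x40

prologue: push r3 → mem[0xc4]=0x40, sp=0xc4
body[0] xor  r2, r4, r2 → r2=0x06
body[1] sub  r5, r3, #31 → r5=0x21
body[2] mov  r3, r5 → r3=0x21
body[3] sub  r2, r5, r0 → r2=0x4a
body[4] mov  r0, #0xd6 → r0=0xd6
epilogue: pop r3=0x40, sp=0xc5
r3 is callee-saved → restored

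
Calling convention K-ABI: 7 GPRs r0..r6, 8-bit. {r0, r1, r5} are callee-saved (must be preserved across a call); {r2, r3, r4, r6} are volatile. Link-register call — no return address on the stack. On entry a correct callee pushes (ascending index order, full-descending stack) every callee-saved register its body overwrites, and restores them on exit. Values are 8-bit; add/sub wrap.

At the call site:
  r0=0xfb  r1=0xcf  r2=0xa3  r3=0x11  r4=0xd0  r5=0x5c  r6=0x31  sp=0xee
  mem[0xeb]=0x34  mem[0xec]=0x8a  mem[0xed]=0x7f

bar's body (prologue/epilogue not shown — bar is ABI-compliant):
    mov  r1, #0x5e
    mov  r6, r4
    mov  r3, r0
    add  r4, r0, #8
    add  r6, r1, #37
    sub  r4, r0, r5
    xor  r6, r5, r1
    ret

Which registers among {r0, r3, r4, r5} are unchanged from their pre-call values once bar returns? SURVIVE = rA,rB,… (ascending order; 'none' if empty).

prologue: push r1 → mem[0xed]=0xcf, sp=0xed
body[0] mov  r1, #0x5e → r1=0x5e
body[1] mov  r6, r4 → r6=0xd0
body[2] mov  r3, r0 → r3=0xfb
body[3] add  r4, r0, #8 → r4=0x03
body[4] add  r6, r1, #37 → r6=0x83
body[5] sub  r4, r0, r5 → r4=0x9f
body[6] xor  r6, r5, r1 → r6=0x02
epilogue: pop r1=0xcf, sp=0xee
r0: callee-saved, written=False
r3: caller-saved, written=True
r4: caller-saved, written=True
r5: callee-saved, written=False

SURVIVE = r0,r5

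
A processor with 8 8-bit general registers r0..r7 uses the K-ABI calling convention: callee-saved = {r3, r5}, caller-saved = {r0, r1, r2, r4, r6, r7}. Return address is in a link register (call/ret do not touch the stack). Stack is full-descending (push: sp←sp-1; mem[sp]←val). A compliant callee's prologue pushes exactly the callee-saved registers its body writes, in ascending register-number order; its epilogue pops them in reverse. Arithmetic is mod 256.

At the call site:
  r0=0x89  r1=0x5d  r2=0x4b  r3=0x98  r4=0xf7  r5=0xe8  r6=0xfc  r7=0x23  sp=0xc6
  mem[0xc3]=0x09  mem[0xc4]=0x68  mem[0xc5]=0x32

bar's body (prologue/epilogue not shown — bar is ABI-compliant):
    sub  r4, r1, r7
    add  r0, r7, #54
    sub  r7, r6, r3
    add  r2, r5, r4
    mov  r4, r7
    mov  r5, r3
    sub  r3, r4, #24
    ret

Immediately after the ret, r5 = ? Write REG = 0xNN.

prologue: push r3 → mem[0xc5]=0x98, sp=0xc5
prologue: push r5 → mem[0xc4]=0xe8, sp=0xc4
body[0] sub  r4, r1, r7 → r4=0x3a
body[1] add  r0, r7, #54 → r0=0x59
body[2] sub  r7, r6, r3 → r7=0x64
body[3] add  r2, r5, r4 → r2=0x22
body[4] mov  r4, r7 → r4=0x64
body[5] mov  r5, r3 → r5=0x98
body[6] sub  r3, r4, #24 → r3=0x4c
epilogue: pop r5=0xe8, sp=0xc5
epilogue: pop r3=0x98, sp=0xc6
r5 is callee-saved → restored

REG = 0xe8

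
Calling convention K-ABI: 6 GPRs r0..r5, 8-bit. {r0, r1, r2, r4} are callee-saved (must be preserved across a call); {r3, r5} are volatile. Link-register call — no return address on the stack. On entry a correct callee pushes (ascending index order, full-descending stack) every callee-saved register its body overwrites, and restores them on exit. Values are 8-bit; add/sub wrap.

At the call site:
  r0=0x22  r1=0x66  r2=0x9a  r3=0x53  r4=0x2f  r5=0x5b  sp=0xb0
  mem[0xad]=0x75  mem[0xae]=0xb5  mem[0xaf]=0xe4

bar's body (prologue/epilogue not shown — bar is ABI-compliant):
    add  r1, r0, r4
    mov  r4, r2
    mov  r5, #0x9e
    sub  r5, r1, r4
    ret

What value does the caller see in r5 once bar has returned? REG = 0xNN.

prologue: push r1 -> mem[0xaf]=0x66, sp=0xaf
prologue: push r4 -> mem[0xae]=0x2f, sp=0xae
body[0] add  r1, r0, r4 -> r1=0x51
body[1] mov  r4, r2 -> r4=0x9a
body[2] mov  r5, #0x9e -> r5=0x9e
body[3] sub  r5, r1, r4 -> r5=0xb7
epilogue: pop r4=0x2f, sp=0xaf
epilogue: pop r1=0x66, sp=0xb0
r5 is caller-saved -> body value

REG = 0xb7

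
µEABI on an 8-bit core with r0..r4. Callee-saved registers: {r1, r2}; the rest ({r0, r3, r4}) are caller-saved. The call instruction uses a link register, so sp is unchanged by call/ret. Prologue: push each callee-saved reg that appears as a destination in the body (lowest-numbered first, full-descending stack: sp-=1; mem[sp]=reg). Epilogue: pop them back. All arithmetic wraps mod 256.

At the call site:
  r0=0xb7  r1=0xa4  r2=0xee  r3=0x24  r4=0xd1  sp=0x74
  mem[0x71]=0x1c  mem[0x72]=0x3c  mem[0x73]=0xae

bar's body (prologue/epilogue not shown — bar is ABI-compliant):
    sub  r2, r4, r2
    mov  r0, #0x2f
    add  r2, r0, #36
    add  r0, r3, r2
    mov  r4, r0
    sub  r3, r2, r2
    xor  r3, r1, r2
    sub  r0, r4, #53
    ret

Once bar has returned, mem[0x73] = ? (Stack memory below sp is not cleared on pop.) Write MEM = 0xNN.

MEM = 0xee

prologue: push r2 -> mem[0x73]=0xee, sp=0x73
body[0] sub  r2, r4, r2 -> r2=0xe3
body[1] mov  r0, #0x2f -> r0=0x2f
body[2] add  r2, r0, #36 -> r2=0x53
body[3] add  r0, r3, r2 -> r0=0x77
body[4] mov  r4, r0 -> r4=0x77
body[5] sub  r3, r2, r2 -> r3=0x00
body[6] xor  r3, r1, r2 -> r3=0xf7
body[7] sub  r0, r4, #53 -> r0=0x42
epilogue: pop r2=0xee, sp=0x74
prologue pushed ['r2'] at ['0x73']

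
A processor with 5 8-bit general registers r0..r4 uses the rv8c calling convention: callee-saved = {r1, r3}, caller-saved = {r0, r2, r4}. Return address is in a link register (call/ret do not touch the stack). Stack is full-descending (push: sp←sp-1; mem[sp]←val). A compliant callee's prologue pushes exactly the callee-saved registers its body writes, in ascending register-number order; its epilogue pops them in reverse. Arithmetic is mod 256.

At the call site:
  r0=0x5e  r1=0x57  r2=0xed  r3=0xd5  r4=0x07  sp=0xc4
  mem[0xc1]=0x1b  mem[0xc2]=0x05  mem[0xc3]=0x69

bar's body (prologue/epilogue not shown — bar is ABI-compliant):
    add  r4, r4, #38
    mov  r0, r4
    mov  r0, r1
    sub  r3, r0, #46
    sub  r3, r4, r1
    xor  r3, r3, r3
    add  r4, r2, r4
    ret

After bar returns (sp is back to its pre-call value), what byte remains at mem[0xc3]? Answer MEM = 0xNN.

MEM = 0xd5

prologue: push r3 -> mem[0xc3]=0xd5, sp=0xc3
body[0] add  r4, r4, #38 -> r4=0x2d
body[1] mov  r0, r4 -> r0=0x2d
body[2] mov  r0, r1 -> r0=0x57
body[3] sub  r3, r0, #46 -> r3=0x29
body[4] sub  r3, r4, r1 -> r3=0xd6
body[5] xor  r3, r3, r3 -> r3=0x00
body[6] add  r4, r2, r4 -> r4=0x1a
epilogue: pop r3=0xd5, sp=0xc4
prologue pushed ['r3'] at ['0xc3']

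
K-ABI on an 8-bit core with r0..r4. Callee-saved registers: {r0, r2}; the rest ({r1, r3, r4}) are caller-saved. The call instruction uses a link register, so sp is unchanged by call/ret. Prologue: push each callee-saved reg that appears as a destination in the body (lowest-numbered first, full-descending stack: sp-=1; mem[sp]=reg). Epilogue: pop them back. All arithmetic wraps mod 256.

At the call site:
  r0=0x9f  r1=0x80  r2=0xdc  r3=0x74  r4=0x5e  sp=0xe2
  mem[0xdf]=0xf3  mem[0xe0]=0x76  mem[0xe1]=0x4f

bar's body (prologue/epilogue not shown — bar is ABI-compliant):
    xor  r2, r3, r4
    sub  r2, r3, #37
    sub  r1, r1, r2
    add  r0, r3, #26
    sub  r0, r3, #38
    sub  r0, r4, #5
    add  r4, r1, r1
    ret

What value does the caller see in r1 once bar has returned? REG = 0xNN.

REG = 0x31

prologue: push r0 -> mem[0xe1]=0x9f, sp=0xe1
prologue: push r2 -> mem[0xe0]=0xdc, sp=0xe0
body[0] xor  r2, r3, r4 -> r2=0x2a
body[1] sub  r2, r3, #37 -> r2=0x4f
body[2] sub  r1, r1, r2 -> r1=0x31
body[3] add  r0, r3, #26 -> r0=0x8e
body[4] sub  r0, r3, #38 -> r0=0x4e
body[5] sub  r0, r4, #5 -> r0=0x59
body[6] add  r4, r1, r1 -> r4=0x62
epilogue: pop r2=0xdc, sp=0xe1
epilogue: pop r0=0x9f, sp=0xe2
r1 is caller-saved -> body value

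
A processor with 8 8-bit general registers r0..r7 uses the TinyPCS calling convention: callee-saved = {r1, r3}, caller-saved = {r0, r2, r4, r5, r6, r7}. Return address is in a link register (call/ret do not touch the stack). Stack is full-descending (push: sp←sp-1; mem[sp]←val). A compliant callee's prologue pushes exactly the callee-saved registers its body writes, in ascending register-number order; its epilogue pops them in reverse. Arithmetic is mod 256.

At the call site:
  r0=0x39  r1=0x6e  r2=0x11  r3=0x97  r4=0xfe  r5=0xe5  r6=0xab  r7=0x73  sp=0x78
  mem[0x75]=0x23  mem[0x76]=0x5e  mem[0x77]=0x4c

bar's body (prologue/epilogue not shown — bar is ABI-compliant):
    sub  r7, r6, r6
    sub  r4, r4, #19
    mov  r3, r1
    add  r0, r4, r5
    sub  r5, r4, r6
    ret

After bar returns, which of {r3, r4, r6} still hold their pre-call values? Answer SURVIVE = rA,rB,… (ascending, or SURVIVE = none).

SURVIVE = r3,r6

prologue: push r3 → mem[0x77]=0x97, sp=0x77
body[0] sub  r7, r6, r6 → r7=0x00
body[1] sub  r4, r4, #19 → r4=0xeb
body[2] mov  r3, r1 → r3=0x6e
body[3] add  r0, r4, r5 → r0=0xd0
body[4] sub  r5, r4, r6 → r5=0x40
epilogue: pop r3=0x97, sp=0x78
r3: callee-saved, written=True
r4: caller-saved, written=True
r6: caller-saved, written=False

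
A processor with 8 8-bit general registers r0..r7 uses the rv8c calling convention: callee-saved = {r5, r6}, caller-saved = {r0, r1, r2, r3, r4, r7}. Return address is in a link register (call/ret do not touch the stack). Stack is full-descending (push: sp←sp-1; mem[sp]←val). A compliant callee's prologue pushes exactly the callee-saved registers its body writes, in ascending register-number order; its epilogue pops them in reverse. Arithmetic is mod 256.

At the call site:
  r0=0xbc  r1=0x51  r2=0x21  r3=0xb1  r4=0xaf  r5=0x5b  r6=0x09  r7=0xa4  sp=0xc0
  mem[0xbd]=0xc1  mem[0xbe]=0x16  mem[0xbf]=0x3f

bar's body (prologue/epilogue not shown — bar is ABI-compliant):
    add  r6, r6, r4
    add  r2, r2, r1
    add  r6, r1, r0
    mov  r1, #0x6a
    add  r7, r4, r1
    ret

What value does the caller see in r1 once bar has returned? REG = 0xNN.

REG = 0x6a

prologue: push r6 -> mem[0xbf]=0x09, sp=0xbf
body[0] add  r6, r6, r4 -> r6=0xb8
body[1] add  r2, r2, r1 -> r2=0x72
body[2] add  r6, r1, r0 -> r6=0x0d
body[3] mov  r1, #0x6a -> r1=0x6a
body[4] add  r7, r4, r1 -> r7=0x19
epilogue: pop r6=0x09, sp=0xc0
r1 is caller-saved -> body value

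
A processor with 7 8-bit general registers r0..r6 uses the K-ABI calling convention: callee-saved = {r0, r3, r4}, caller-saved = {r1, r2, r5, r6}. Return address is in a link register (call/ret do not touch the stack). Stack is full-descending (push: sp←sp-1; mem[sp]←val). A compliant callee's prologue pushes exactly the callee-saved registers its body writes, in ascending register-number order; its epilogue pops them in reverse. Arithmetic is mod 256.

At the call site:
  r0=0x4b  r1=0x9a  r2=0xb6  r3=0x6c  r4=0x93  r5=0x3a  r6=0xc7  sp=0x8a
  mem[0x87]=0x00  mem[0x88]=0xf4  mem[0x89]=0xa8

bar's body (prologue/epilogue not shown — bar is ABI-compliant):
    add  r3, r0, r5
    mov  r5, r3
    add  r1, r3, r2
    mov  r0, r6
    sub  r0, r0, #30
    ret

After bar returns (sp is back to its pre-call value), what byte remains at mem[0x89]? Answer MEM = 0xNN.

prologue: push r0 → mem[0x89]=0x4b, sp=0x89
prologue: push r3 → mem[0x88]=0x6c, sp=0x88
body[0] add  r3, r0, r5 → r3=0x85
body[1] mov  r5, r3 → r5=0x85
body[2] add  r1, r3, r2 → r1=0x3b
body[3] mov  r0, r6 → r0=0xc7
body[4] sub  r0, r0, #30 → r0=0xa9
epilogue: pop r3=0x6c, sp=0x89
epilogue: pop r0=0x4b, sp=0x8a
prologue pushed ['r0', 'r3'] at ['0x89', '0x88']

MEM = 0x4b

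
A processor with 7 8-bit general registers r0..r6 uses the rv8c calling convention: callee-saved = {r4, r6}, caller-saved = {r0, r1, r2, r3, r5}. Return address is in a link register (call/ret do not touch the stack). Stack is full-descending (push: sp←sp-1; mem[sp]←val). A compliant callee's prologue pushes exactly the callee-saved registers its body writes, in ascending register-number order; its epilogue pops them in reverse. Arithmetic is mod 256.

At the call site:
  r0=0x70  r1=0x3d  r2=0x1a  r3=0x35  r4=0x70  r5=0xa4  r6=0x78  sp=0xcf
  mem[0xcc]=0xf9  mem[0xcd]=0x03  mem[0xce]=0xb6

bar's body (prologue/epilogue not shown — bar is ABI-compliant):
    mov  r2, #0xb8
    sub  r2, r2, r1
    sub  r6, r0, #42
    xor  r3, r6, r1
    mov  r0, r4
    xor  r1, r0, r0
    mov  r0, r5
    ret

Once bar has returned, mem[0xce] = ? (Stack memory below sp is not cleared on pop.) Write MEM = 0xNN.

MEM = 0x78

prologue: push r6 -> mem[0xce]=0x78, sp=0xce
body[0] mov  r2, #0xb8 -> r2=0xb8
body[1] sub  r2, r2, r1 -> r2=0x7b
body[2] sub  r6, r0, #42 -> r6=0x46
body[3] xor  r3, r6, r1 -> r3=0x7b
body[4] mov  r0, r4 -> r0=0x70
body[5] xor  r1, r0, r0 -> r1=0x00
body[6] mov  r0, r5 -> r0=0xa4
epilogue: pop r6=0x78, sp=0xcf
prologue pushed ['r6'] at ['0xce']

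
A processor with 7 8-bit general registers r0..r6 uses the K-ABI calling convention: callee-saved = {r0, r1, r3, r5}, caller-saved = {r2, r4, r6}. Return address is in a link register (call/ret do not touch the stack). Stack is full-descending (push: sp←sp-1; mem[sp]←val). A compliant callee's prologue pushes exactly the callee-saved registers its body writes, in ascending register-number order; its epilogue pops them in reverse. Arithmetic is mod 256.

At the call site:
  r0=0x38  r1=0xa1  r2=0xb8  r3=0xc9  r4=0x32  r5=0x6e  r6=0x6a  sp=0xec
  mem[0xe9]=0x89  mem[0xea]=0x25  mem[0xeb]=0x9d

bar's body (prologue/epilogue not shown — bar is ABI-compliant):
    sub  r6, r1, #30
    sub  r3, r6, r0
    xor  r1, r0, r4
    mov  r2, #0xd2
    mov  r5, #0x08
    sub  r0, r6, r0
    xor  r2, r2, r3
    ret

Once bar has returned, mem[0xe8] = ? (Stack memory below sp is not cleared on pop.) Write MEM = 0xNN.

prologue: push r0 -> mem[0xeb]=0x38, sp=0xeb
prologue: push r1 -> mem[0xea]=0xa1, sp=0xea
prologue: push r3 -> mem[0xe9]=0xc9, sp=0xe9
prologue: push r5 -> mem[0xe8]=0x6e, sp=0xe8
body[0] sub  r6, r1, #30 -> r6=0x83
body[1] sub  r3, r6, r0 -> r3=0x4b
body[2] xor  r1, r0, r4 -> r1=0x0a
body[3] mov  r2, #0xd2 -> r2=0xd2
body[4] mov  r5, #0x08 -> r5=0x08
body[5] sub  r0, r6, r0 -> r0=0x4b
body[6] xor  r2, r2, r3 -> r2=0x99
epilogue: pop r5=0x6e, sp=0xe9
epilogue: pop r3=0xc9, sp=0xea
epilogue: pop r1=0xa1, sp=0xeb
epilogue: pop r0=0x38, sp=0xec
prologue pushed ['r0', 'r1', 'r3', 'r5'] at ['0xeb', '0xea', '0xe9', '0xe8']

MEM = 0x6e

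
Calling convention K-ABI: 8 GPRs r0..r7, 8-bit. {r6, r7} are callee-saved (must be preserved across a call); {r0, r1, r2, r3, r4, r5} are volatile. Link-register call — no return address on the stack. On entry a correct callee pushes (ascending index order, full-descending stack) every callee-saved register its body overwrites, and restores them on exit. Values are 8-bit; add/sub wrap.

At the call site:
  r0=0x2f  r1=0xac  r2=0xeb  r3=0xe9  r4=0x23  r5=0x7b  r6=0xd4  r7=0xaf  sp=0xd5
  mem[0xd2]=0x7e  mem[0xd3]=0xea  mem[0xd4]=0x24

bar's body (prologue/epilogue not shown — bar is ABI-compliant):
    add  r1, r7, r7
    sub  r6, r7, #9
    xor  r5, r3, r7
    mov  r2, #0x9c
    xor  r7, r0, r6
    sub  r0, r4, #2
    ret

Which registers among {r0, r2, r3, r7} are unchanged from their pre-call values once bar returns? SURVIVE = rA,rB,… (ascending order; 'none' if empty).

prologue: push r6 → mem[0xd4]=0xd4, sp=0xd4
prologue: push r7 → mem[0xd3]=0xaf, sp=0xd3
body[0] add  r1, r7, r7 → r1=0x5e
body[1] sub  r6, r7, #9 → r6=0xa6
body[2] xor  r5, r3, r7 → r5=0x46
body[3] mov  r2, #0x9c → r2=0x9c
body[4] xor  r7, r0, r6 → r7=0x89
body[5] sub  r0, r4, #2 → r0=0x21
epilogue: pop r7=0xaf, sp=0xd4
epilogue: pop r6=0xd4, sp=0xd5
r0: caller-saved, written=True
r2: caller-saved, written=True
r3: caller-saved, written=False
r7: callee-saved, written=True

SURVIVE = r3,r7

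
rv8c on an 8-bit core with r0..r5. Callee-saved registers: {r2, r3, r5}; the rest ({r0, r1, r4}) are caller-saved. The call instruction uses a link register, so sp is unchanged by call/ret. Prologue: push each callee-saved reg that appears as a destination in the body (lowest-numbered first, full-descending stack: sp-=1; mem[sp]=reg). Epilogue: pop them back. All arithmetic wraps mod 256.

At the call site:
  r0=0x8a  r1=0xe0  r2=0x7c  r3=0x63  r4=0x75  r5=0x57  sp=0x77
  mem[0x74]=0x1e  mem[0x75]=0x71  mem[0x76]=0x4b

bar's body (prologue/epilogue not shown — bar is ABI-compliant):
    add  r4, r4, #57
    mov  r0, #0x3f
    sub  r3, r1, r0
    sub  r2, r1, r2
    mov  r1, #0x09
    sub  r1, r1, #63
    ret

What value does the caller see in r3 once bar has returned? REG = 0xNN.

prologue: push r2 -> mem[0x76]=0x7c, sp=0x76
prologue: push r3 -> mem[0x75]=0x63, sp=0x75
body[0] add  r4, r4, #57 -> r4=0xae
body[1] mov  r0, #0x3f -> r0=0x3f
body[2] sub  r3, r1, r0 -> r3=0xa1
body[3] sub  r2, r1, r2 -> r2=0x64
body[4] mov  r1, #0x09 -> r1=0x09
body[5] sub  r1, r1, #63 -> r1=0xca
epilogue: pop r3=0x63, sp=0x76
epilogue: pop r2=0x7c, sp=0x77
r3 is callee-saved -> restored

REG = 0x63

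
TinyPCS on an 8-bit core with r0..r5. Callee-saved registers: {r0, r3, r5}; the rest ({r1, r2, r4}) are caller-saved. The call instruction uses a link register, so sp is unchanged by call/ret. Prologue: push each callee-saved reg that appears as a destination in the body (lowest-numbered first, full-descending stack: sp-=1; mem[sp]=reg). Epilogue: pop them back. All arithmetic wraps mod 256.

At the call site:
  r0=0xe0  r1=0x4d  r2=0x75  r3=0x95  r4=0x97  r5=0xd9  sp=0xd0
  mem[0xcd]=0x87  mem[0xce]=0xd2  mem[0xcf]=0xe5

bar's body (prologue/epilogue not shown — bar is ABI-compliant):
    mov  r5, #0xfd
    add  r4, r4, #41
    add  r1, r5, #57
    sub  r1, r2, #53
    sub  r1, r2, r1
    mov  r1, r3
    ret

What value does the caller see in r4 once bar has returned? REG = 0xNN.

REG = 0xc0

prologue: push r5 → mem[0xcf]=0xd9, sp=0xcf
body[0] mov  r5, #0xfd → r5=0xfd
body[1] add  r4, r4, #41 → r4=0xc0
body[2] add  r1, r5, #57 → r1=0x36
body[3] sub  r1, r2, #53 → r1=0x40
body[4] sub  r1, r2, r1 → r1=0x35
body[5] mov  r1, r3 → r1=0x95
epilogue: pop r5=0xd9, sp=0xd0
r4 is caller-saved → body value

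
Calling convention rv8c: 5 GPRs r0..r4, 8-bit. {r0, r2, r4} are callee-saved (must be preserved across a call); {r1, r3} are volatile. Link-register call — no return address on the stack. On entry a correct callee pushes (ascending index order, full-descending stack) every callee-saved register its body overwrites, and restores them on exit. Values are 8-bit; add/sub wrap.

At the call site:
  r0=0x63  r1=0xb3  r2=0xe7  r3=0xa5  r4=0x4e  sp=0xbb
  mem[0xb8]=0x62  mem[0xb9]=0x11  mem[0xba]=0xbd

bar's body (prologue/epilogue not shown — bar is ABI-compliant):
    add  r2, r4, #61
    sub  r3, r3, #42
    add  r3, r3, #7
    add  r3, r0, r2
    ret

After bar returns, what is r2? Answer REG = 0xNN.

REG = 0xe7

prologue: push r2 -> mem[0xba]=0xe7, sp=0xba
body[0] add  r2, r4, #61 -> r2=0x8b
body[1] sub  r3, r3, #42 -> r3=0x7b
body[2] add  r3, r3, #7 -> r3=0x82
body[3] add  r3, r0, r2 -> r3=0xee
epilogue: pop r2=0xe7, sp=0xbb
r2 is callee-saved -> restored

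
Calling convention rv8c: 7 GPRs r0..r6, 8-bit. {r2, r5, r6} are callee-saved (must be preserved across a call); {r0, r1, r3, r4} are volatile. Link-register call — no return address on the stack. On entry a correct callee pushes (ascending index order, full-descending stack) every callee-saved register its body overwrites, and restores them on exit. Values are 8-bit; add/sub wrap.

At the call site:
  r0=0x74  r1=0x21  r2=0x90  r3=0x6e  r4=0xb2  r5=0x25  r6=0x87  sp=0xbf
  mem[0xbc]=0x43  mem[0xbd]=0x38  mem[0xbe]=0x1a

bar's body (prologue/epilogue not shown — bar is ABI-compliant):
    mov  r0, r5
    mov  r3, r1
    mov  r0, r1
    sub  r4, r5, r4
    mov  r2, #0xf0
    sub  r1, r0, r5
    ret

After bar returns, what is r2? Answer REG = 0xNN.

prologue: push r2 -> mem[0xbe]=0x90, sp=0xbe
body[0] mov  r0, r5 -> r0=0x25
body[1] mov  r3, r1 -> r3=0x21
body[2] mov  r0, r1 -> r0=0x21
body[3] sub  r4, r5, r4 -> r4=0x73
body[4] mov  r2, #0xf0 -> r2=0xf0
body[5] sub  r1, r0, r5 -> r1=0xfc
epilogue: pop r2=0x90, sp=0xbf
r2 is callee-saved -> restored

REG = 0x90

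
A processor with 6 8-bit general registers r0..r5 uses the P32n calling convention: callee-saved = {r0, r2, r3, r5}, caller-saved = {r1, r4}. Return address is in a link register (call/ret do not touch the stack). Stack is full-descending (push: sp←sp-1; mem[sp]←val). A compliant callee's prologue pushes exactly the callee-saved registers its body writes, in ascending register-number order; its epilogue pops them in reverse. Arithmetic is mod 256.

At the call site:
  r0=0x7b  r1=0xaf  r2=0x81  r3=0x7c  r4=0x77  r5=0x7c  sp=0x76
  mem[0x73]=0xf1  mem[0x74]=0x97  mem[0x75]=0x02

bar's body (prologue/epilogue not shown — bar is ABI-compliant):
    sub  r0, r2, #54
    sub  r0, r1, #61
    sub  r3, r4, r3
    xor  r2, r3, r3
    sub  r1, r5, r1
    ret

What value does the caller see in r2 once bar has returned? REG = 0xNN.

prologue: push r0 -> mem[0x75]=0x7b, sp=0x75
prologue: push r2 -> mem[0x74]=0x81, sp=0x74
prologue: push r3 -> mem[0x73]=0x7c, sp=0x73
body[0] sub  r0, r2, #54 -> r0=0x4b
body[1] sub  r0, r1, #61 -> r0=0x72
body[2] sub  r3, r4, r3 -> r3=0xfb
body[3] xor  r2, r3, r3 -> r2=0x00
body[4] sub  r1, r5, r1 -> r1=0xcd
epilogue: pop r3=0x7c, sp=0x74
epilogue: pop r2=0x81, sp=0x75
epilogue: pop r0=0x7b, sp=0x76
r2 is callee-saved -> restored

REG = 0x81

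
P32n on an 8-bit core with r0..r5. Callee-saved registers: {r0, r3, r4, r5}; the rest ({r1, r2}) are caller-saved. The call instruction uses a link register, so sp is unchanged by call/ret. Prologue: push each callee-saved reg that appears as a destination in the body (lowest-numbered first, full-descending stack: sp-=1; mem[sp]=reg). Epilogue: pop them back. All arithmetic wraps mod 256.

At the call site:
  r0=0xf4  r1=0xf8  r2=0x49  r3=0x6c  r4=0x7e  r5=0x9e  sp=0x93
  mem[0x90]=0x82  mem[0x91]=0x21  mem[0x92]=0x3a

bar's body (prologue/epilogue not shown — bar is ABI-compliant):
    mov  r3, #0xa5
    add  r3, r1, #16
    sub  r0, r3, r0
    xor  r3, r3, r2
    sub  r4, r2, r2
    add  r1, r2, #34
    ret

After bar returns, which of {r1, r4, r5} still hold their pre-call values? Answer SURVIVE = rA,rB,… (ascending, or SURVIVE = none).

prologue: push r0 -> mem[0x92]=0xf4, sp=0x92
prologue: push r3 -> mem[0x91]=0x6c, sp=0x91
prologue: push r4 -> mem[0x90]=0x7e, sp=0x90
body[0] mov  r3, #0xa5 -> r3=0xa5
body[1] add  r3, r1, #16 -> r3=0x08
body[2] sub  r0, r3, r0 -> r0=0x14
body[3] xor  r3, r3, r2 -> r3=0x41
body[4] sub  r4, r2, r2 -> r4=0x00
body[5] add  r1, r2, #34 -> r1=0x6b
epilogue: pop r4=0x7e, sp=0x91
epilogue: pop r3=0x6c, sp=0x92
epilogue: pop r0=0xf4, sp=0x93
r1: caller-saved, written=True
r4: callee-saved, written=True
r5: callee-saved, written=False

SURVIVE = r4,r5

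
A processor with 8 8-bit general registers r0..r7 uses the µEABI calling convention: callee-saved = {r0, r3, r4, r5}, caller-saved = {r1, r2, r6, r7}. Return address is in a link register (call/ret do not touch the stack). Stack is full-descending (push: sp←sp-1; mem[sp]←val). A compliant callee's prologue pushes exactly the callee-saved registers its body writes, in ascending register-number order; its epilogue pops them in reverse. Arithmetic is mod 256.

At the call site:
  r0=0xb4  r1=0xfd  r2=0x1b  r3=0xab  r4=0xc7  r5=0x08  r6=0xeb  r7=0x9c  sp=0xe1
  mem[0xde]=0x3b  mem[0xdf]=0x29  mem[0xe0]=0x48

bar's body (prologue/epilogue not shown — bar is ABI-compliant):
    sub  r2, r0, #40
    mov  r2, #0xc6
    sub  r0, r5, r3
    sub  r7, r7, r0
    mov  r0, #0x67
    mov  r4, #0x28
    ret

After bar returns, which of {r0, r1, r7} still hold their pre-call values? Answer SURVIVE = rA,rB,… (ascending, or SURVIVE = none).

SURVIVE = r0,r1

prologue: push r0 → mem[0xe0]=0xb4, sp=0xe0
prologue: push r4 → mem[0xdf]=0xc7, sp=0xdf
body[0] sub  r2, r0, #40 → r2=0x8c
body[1] mov  r2, #0xc6 → r2=0xc6
body[2] sub  r0, r5, r3 → r0=0x5d
body[3] sub  r7, r7, r0 → r7=0x3f
body[4] mov  r0, #0x67 → r0=0x67
body[5] mov  r4, #0x28 → r4=0x28
epilogue: pop r4=0xc7, sp=0xe0
epilogue: pop r0=0xb4, sp=0xe1
r0: callee-saved, written=True
r1: caller-saved, written=False
r7: caller-saved, written=True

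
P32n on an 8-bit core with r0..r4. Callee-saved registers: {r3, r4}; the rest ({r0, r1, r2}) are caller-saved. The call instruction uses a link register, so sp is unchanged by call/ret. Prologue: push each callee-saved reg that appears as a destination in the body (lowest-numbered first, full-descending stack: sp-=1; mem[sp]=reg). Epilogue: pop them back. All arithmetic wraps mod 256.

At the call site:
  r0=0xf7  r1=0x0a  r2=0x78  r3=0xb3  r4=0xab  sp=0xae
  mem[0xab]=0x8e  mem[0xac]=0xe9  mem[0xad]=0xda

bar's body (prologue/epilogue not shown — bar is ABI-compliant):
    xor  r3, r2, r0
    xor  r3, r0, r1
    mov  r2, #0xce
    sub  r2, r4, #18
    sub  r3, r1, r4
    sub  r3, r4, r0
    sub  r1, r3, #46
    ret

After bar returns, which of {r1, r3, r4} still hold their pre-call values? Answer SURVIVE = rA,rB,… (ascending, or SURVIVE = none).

prologue: push r3 -> mem[0xad]=0xb3, sp=0xad
body[0] xor  r3, r2, r0 -> r3=0x8f
body[1] xor  r3, r0, r1 -> r3=0xfd
body[2] mov  r2, #0xce -> r2=0xce
body[3] sub  r2, r4, #18 -> r2=0x99
body[4] sub  r3, r1, r4 -> r3=0x5f
body[5] sub  r3, r4, r0 -> r3=0xb4
body[6] sub  r1, r3, #46 -> r1=0x86
epilogue: pop r3=0xb3, sp=0xae
r1: caller-saved, written=True
r3: callee-saved, written=True
r4: callee-saved, written=False

SURVIVE = r3,r4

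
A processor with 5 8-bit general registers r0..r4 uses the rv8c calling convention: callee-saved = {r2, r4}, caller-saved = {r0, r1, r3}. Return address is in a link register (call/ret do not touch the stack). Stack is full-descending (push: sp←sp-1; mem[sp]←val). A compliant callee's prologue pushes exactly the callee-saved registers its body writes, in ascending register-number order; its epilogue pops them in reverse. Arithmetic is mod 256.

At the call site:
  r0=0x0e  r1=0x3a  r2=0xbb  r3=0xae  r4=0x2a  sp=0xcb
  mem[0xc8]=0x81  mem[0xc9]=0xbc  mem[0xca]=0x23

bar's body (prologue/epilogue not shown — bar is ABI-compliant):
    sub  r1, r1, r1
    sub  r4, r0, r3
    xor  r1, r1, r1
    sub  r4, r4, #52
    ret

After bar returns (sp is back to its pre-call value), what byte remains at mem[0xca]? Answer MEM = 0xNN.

MEM = 0x2a

prologue: push r4 → mem[0xca]=0x2a, sp=0xca
body[0] sub  r1, r1, r1 → r1=0x00
body[1] sub  r4, r0, r3 → r4=0x60
body[2] xor  r1, r1, r1 → r1=0x00
body[3] sub  r4, r4, #52 → r4=0x2c
epilogue: pop r4=0x2a, sp=0xcb
prologue pushed ['r4'] at ['0xca']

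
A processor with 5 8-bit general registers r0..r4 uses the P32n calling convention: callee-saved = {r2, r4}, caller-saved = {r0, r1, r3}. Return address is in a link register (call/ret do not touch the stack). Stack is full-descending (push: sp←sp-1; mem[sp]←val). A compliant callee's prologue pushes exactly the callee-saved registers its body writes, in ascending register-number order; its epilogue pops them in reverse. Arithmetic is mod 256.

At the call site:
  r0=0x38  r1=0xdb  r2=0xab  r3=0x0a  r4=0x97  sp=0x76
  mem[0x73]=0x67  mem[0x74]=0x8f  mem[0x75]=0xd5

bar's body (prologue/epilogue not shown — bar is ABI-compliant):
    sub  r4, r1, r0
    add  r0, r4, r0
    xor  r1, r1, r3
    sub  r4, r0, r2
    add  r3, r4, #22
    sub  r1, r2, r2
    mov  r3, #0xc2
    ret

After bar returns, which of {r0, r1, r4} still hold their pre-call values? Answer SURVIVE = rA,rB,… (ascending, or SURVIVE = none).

SURVIVE = r4

prologue: push r4 → mem[0x75]=0x97, sp=0x75
body[0] sub  r4, r1, r0 → r4=0xa3
body[1] add  r0, r4, r0 → r0=0xdb
body[2] xor  r1, r1, r3 → r1=0xd1
body[3] sub  r4, r0, r2 → r4=0x30
body[4] add  r3, r4, #22 → r3=0x46
body[5] sub  r1, r2, r2 → r1=0x00
body[6] mov  r3, #0xc2 → r3=0xc2
epilogue: pop r4=0x97, sp=0x76
r0: caller-saved, written=True
r1: caller-saved, written=True
r4: callee-saved, written=True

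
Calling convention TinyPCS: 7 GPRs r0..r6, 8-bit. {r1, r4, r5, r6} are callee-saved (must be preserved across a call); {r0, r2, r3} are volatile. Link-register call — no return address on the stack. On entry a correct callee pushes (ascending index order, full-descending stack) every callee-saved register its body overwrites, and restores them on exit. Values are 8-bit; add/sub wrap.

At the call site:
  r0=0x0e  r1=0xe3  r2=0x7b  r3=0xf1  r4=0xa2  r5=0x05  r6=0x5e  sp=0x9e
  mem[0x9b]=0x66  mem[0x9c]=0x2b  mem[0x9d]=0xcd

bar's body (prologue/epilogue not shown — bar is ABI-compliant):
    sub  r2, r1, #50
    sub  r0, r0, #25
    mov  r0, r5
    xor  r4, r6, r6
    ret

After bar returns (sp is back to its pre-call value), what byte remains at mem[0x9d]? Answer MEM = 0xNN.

prologue: push r4 -> mem[0x9d]=0xa2, sp=0x9d
body[0] sub  r2, r1, #50 -> r2=0xb1
body[1] sub  r0, r0, #25 -> r0=0xf5
body[2] mov  r0, r5 -> r0=0x05
body[3] xor  r4, r6, r6 -> r4=0x00
epilogue: pop r4=0xa2, sp=0x9e
prologue pushed ['r4'] at ['0x9d']

MEM = 0xa2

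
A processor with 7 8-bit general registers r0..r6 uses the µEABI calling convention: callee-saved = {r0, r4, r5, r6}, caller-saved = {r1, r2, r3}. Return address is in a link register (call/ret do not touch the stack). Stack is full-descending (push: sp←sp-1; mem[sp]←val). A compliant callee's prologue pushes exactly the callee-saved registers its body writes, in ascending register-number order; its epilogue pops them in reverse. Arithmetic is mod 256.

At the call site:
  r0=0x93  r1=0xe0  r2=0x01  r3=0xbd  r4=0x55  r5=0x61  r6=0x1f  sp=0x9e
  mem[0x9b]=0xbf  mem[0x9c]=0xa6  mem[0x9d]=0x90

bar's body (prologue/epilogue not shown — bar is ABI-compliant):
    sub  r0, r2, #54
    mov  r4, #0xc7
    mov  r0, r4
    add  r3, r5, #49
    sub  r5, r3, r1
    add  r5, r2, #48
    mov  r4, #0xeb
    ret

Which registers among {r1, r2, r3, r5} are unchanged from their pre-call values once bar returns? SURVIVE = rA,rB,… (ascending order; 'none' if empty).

SURVIVE = r1,r2,r5

prologue: push r0 → mem[0x9d]=0x93, sp=0x9d
prologue: push r4 → mem[0x9c]=0x55, sp=0x9c
prologue: push r5 → mem[0x9b]=0x61, sp=0x9b
body[0] sub  r0, r2, #54 → r0=0xcb
body[1] mov  r4, #0xc7 → r4=0xc7
body[2] mov  r0, r4 → r0=0xc7
body[3] add  r3, r5, #49 → r3=0x92
body[4] sub  r5, r3, r1 → r5=0xb2
body[5] add  r5, r2, #48 → r5=0x31
body[6] mov  r4, #0xeb → r4=0xeb
epilogue: pop r5=0x61, sp=0x9c
epilogue: pop r4=0x55, sp=0x9d
epilogue: pop r0=0x93, sp=0x9e
r1: caller-saved, written=False
r2: caller-saved, written=False
r3: caller-saved, written=True
r5: callee-saved, written=True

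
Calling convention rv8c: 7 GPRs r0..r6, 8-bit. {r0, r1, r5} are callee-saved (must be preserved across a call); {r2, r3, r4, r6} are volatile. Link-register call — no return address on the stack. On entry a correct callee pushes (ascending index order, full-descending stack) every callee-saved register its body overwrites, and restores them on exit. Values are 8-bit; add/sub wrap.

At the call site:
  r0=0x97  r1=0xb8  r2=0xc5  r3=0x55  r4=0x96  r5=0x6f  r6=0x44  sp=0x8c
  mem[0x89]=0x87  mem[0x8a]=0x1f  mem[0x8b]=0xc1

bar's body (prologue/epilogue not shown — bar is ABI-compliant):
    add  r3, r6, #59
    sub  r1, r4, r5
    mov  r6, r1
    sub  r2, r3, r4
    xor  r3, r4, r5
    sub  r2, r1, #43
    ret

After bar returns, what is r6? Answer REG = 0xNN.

prologue: push r1 → mem[0x8b]=0xb8, sp=0x8b
body[0] add  r3, r6, #59 → r3=0x7f
body[1] sub  r1, r4, r5 → r1=0x27
body[2] mov  r6, r1 → r6=0x27
body[3] sub  r2, r3, r4 → r2=0xe9
body[4] xor  r3, r4, r5 → r3=0xf9
body[5] sub  r2, r1, #43 → r2=0xfc
epilogue: pop r1=0xb8, sp=0x8c
r6 is caller-saved → body value

REG = 0x27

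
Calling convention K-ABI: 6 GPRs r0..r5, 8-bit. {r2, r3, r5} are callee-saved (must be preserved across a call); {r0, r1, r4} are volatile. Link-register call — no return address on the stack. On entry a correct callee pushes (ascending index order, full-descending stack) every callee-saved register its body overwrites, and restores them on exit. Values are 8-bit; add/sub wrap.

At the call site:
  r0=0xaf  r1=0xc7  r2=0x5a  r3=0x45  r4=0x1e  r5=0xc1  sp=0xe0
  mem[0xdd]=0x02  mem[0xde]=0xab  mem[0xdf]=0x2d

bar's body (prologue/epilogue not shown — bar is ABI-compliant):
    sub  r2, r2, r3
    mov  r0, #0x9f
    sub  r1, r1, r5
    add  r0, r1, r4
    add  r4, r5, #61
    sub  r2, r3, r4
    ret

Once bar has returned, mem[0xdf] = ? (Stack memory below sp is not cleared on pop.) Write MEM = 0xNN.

prologue: push r2 → mem[0xdf]=0x5a, sp=0xdf
body[0] sub  r2, r2, r3 → r2=0x15
body[1] mov  r0, #0x9f → r0=0x9f
body[2] sub  r1, r1, r5 → r1=0x06
body[3] add  r0, r1, r4 → r0=0x24
body[4] add  r4, r5, #61 → r4=0xfe
body[5] sub  r2, r3, r4 → r2=0x47
epilogue: pop r2=0x5a, sp=0xe0
prologue pushed ['r2'] at ['0xdf']

MEM = 0x5a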